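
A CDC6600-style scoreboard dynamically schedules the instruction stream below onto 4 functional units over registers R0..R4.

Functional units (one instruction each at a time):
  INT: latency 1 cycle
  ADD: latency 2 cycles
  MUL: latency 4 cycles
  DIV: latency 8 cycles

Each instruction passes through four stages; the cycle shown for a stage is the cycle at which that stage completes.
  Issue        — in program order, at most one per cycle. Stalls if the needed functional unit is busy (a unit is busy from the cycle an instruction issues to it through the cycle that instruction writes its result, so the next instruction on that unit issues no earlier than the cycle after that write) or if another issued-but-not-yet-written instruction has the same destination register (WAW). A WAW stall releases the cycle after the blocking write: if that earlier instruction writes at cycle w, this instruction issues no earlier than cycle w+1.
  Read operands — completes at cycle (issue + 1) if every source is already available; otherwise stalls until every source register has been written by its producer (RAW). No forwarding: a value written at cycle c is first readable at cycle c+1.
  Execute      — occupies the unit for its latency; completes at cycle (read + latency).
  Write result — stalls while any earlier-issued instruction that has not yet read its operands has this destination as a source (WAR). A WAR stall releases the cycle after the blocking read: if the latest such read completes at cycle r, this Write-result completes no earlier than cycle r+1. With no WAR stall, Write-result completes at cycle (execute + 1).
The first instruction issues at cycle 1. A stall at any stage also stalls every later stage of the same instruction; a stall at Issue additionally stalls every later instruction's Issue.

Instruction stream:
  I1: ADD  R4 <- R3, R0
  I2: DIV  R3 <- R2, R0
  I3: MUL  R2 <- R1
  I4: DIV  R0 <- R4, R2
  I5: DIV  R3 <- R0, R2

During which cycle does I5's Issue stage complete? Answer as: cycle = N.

cycle = 24

t=1  I1 issues→ADD
t=2  I1 reads | I2 issues→DIV
t=3  I2 reads | I3 issues→MUL
t=4  I1 exec-done | I3 reads
t=5  I1 writes R4
t=8  I3 exec-done
t=9  I3 writes R2
t=11  I2 exec-done
t=12  I2 writes R3
t=13  I4 issues→DIV
t=14  I4 reads
t=22  I4 exec-done
t=23  I4 writes R0
t=24  I5 issues→DIV
t=25  I5 reads
t=33  I5 exec-done
t=34  I5 writes R3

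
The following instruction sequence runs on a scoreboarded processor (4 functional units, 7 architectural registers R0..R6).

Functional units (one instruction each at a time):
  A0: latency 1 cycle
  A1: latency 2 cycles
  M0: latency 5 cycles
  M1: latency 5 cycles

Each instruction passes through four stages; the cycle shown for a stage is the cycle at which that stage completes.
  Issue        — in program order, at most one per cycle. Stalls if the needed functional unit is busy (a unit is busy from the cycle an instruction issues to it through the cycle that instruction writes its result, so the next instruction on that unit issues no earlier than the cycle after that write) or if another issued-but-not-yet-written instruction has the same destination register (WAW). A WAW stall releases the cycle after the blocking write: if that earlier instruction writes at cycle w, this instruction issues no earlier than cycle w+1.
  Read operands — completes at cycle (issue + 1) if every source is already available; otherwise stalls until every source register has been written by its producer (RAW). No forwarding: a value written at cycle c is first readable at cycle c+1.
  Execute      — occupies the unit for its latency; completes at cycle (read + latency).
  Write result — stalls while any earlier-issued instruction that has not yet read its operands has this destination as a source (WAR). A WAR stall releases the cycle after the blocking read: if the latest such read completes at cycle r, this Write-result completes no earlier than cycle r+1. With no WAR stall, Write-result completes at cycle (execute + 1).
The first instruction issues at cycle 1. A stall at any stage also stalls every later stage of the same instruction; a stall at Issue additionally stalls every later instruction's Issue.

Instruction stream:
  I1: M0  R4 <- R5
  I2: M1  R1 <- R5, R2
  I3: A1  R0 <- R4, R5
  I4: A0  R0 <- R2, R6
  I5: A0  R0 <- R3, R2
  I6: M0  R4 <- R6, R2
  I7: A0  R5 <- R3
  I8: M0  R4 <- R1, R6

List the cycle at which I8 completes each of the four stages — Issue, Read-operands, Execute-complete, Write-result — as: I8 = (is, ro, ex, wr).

[1] I1→M0
[2] I1 RO · I2→M1
[3] I2 RO · I3→A1
[7] I1 EX
[8] I1 WR R4 · I2 EX
[9] I2 WR R1 · I3 RO
[11] I3 EX
[12] I3 WR R0
[13] I4→A0
[14] I4 RO
[15] I4 EX
[16] I4 WR R0
[17] I5→A0
[18] I5 RO · I6→M0
[19] I5 EX · I6 RO
[20] I5 WR R0
[21] I7→A0
[22] I7 RO
[23] I7 EX
[24] I6 EX · I7 WR R5
[25] I6 WR R4
[26] I8→M0
[27] I8 RO
[32] I8 EX
[33] I8 WR R4

I8 = (26, 27, 32, 33)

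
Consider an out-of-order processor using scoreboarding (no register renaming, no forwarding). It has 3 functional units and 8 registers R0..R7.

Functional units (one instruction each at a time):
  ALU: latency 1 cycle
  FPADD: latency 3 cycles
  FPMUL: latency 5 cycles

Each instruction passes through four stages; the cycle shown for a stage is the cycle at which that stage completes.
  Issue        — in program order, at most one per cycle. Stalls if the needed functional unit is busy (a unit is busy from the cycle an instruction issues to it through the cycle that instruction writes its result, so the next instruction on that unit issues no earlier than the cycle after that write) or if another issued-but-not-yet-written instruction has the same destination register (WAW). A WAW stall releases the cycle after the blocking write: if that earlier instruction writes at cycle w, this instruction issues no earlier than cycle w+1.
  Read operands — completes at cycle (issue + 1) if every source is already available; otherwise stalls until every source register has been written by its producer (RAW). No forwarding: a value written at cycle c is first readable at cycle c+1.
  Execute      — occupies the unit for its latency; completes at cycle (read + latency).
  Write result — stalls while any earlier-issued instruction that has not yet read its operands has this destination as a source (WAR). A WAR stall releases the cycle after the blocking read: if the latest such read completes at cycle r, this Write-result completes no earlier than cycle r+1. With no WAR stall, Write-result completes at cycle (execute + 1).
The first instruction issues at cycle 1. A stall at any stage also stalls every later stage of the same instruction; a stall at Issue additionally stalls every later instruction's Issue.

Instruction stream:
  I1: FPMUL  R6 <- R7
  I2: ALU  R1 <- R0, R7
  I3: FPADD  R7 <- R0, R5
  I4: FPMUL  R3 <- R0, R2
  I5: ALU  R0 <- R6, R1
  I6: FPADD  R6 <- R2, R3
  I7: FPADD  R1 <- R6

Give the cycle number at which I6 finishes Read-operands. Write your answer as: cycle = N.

I1 -> (1, 2, 7, 8)
I2 -> (2, 3, 4, 5)
I3 -> (3, 4, 7, 8)
I4 -> (9, 10, 15, 16)  // struct: FPMUL busy until I1 writes@8
I5 -> (10, 11, 12, 13)
I6 -> (11, 17, 20, 21)  // RAW R3: wait I4 write@16
I7 -> (22, 23, 26, 27)  // struct: FPADD busy until I6 writes@21

cycle = 17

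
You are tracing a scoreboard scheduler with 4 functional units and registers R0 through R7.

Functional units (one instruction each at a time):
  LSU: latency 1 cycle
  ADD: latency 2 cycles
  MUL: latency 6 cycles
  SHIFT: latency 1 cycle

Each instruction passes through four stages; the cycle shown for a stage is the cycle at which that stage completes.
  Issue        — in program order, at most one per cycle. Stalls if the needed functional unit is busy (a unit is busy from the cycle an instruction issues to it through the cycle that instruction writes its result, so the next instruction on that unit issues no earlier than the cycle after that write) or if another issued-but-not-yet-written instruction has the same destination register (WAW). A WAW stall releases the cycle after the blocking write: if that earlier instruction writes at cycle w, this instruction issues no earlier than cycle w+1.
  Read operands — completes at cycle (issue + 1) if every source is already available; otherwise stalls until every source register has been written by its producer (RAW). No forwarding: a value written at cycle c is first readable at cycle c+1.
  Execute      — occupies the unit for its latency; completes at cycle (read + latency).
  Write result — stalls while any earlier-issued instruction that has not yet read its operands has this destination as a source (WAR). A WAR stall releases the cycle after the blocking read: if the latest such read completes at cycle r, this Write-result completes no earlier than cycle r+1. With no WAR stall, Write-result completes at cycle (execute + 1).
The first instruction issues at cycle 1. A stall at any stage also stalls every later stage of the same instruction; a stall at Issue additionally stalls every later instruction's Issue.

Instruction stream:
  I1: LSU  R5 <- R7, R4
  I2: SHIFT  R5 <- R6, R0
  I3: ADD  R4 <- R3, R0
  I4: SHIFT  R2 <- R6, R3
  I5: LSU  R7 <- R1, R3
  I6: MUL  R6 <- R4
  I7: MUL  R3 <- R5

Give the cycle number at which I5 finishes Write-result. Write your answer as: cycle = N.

cycle = 13

[I1] 1/2/3/4
[I2] 5/6/7/8  (WAW R5: wait I1 write@4)
[I3] 6/7/9/10
[I4] 9/10/11/12  (struct: SHIFT busy until I2 writes@8)
[I5] 10/11/12/13
[I6] 11/12/18/19
[I7] 20/21/27/28  (struct: MUL busy until I6 writes@19)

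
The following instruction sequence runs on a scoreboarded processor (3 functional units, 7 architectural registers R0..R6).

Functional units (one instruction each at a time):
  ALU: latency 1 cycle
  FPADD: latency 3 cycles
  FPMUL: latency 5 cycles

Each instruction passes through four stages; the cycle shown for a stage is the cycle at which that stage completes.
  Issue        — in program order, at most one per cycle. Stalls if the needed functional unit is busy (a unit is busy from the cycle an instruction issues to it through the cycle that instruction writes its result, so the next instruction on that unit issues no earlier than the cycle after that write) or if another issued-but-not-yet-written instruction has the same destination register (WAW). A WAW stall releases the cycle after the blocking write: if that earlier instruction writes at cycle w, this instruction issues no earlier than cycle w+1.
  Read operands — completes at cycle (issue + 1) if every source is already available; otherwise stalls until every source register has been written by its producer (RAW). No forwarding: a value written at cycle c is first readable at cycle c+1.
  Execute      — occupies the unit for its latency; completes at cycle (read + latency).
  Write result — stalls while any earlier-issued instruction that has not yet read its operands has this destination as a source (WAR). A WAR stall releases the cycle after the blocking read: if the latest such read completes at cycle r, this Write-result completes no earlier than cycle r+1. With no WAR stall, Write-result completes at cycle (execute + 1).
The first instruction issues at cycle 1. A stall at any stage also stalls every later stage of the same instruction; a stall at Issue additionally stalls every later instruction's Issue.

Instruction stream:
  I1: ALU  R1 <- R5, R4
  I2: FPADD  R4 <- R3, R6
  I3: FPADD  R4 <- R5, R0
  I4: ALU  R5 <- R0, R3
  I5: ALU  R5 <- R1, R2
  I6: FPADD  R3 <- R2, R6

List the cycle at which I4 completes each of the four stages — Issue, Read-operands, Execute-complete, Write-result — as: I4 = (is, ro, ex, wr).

[1] issue I1 (ALU)
[2] I1 read-ops; issue I2 (FPADD)
[3] I1 finished on ALU; I2 read-ops
[4] I1→R1
[6] I2 finished on FPADD
[7] I2→R4
[8] issue I3 (FPADD)
[9] I3 read-ops; issue I4 (ALU)
[10] I4 read-ops
[11] I4 finished on ALU
[12] I3 finished on FPADD; I4→R5
[13] I3→R4; issue I5 (ALU)
[14] I5 read-ops; issue I6 (FPADD)
[15] I5 finished on ALU; I6 read-ops
[16] I5→R5
[18] I6 finished on FPADD
[19] I6→R3

I4 = (9, 10, 11, 12)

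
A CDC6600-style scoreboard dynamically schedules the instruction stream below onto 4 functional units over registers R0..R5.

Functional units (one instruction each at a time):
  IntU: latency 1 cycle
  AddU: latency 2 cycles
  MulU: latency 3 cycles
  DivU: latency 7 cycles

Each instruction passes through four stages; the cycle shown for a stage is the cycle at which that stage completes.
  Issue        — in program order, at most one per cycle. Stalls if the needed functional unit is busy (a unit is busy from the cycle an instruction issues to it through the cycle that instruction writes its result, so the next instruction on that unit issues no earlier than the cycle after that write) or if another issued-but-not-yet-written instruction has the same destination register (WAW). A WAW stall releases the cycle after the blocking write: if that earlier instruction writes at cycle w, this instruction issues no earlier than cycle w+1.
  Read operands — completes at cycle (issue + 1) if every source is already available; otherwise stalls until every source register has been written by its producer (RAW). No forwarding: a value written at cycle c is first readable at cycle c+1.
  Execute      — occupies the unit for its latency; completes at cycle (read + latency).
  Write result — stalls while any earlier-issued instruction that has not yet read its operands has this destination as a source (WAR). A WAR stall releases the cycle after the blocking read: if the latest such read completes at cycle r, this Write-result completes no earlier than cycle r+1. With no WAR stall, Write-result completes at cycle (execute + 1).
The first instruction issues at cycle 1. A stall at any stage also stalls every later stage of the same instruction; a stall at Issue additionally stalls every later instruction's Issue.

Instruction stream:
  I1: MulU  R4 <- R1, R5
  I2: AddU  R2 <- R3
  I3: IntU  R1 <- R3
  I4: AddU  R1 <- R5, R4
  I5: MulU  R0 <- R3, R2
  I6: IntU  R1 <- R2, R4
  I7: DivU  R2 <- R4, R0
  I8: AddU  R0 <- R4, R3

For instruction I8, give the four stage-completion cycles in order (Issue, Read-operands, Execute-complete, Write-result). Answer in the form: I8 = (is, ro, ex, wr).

I8 = (14, 15, 17, 18)

I1: IS=1 RO=2 EX=5 WR=6
I2: IS=2 RO=3 EX=5 WR=6
I3: IS=3 RO=4 EX=5 WR=6
I4: IS=7 RO=8 EX=10 WR=11  [WAW R1: wait I3 write@6]
I5: IS=8 RO=9 EX=12 WR=13
I6: IS=12 RO=13 EX=14 WR=15  [WAW R1: wait I4 write@11]
I7: IS=13 RO=14 EX=21 WR=22
I8: IS=14 RO=15 EX=17 WR=18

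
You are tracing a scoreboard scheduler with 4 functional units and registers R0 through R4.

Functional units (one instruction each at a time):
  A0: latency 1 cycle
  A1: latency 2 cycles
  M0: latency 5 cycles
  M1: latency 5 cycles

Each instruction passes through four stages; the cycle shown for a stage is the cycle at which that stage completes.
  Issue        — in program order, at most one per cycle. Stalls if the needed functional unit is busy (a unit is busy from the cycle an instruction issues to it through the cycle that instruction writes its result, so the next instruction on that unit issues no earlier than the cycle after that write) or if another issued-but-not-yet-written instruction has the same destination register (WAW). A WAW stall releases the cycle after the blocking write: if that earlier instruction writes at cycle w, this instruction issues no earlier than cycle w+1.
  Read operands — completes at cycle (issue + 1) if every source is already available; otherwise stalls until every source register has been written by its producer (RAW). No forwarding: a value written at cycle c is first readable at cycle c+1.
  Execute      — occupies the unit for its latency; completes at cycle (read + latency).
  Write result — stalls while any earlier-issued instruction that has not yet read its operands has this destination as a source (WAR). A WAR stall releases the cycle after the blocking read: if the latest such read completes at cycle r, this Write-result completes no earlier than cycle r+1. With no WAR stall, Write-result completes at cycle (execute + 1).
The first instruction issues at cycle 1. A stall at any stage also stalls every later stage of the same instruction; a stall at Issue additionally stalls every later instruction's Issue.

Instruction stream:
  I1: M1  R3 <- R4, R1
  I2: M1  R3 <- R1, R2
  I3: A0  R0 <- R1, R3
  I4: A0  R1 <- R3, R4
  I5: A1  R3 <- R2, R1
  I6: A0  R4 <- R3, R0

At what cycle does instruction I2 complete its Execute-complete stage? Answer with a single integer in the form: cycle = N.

cycle = 15

cycle 1: I1 issues→M1
cycle 2: I1 reads
cycle 7: I1 exec-done
cycle 8: I1 writes R3
cycle 9: I2 issues→M1
cycle 10: I2 reads · I3 issues→A0
cycle 15: I2 exec-done
cycle 16: I2 writes R3
cycle 17: I3 reads
cycle 18: I3 exec-done
cycle 19: I3 writes R0
cycle 20: I4 issues→A0
cycle 21: I4 reads · I5 issues→A1
cycle 22: I4 exec-done
cycle 23: I4 writes R1
cycle 24: I5 reads · I6 issues→A0
cycle 26: I5 exec-done
cycle 27: I5 writes R3
cycle 28: I6 reads
cycle 29: I6 exec-done
cycle 30: I6 writes R4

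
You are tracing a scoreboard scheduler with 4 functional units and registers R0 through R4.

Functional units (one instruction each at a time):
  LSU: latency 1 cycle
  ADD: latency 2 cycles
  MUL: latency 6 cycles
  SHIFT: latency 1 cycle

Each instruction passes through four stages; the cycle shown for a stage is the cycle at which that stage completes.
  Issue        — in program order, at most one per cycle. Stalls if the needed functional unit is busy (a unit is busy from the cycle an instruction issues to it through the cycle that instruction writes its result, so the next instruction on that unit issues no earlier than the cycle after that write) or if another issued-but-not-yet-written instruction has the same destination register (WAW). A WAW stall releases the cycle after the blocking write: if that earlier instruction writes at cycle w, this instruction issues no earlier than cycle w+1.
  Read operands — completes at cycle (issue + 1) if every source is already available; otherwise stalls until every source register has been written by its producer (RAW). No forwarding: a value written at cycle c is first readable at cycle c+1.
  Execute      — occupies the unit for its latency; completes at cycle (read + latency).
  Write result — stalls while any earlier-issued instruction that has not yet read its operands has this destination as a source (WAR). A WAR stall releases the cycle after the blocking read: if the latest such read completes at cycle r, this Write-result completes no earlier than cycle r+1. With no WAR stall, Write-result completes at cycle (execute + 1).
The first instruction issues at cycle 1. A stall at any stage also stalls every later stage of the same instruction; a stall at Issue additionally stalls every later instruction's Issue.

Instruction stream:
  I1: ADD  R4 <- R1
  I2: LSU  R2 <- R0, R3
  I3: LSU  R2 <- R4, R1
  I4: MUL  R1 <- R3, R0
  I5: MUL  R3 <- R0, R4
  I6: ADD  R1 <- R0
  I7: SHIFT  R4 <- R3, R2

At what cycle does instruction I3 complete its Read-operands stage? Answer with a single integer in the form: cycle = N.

cycle = 7

  I1 | 1 | 2 | 4 | 5
  I2 | 2 | 3 | 4 | 5
  I3 | 6 | 7 | 8 | 9   struct: LSU busy until I2 writes@5
  I4 | 7 | 8 | 14 | 15
  I5 | 16 | 17 | 23 | 24   struct: MUL busy until I4 writes@15
  I6 | 17 | 18 | 20 | 21
  I7 | 18 | 25 | 26 | 27   RAW R3: wait I5 write@24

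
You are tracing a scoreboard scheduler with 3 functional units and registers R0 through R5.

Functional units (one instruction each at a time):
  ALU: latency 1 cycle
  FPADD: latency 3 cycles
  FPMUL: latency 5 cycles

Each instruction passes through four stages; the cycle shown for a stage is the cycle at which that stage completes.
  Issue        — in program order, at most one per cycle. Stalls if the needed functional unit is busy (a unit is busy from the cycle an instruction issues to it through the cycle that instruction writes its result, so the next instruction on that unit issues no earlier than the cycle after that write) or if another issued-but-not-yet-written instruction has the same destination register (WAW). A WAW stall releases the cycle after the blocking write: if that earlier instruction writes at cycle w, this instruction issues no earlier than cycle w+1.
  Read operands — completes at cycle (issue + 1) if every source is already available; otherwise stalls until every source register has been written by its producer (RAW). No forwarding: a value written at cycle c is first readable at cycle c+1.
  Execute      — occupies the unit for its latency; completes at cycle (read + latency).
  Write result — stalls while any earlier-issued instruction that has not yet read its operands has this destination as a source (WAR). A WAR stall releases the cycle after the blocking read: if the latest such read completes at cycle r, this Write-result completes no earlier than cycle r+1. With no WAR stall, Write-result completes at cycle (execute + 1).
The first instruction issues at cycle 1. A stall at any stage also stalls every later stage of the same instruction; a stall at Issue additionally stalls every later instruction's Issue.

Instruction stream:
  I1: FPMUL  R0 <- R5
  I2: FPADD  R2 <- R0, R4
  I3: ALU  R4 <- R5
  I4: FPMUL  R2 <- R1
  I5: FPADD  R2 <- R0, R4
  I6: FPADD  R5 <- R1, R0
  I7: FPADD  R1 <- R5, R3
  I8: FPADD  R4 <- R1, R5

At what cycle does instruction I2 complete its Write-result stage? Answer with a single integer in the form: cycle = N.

c1: I1 issues→FPMUL
c2: I1 reads | I2 issues→FPADD
c3: I3 issues→ALU
c4: I3 reads
c5: I3 exec-done
c7: I1 exec-done
c8: I1 writes R0
c9: I2 reads
c10: I3 writes R4
c12: I2 exec-done
c13: I2 writes R2
c14: I4 issues→FPMUL
c15: I4 reads
c20: I4 exec-done
c21: I4 writes R2
c22: I5 issues→FPADD
c23: I5 reads
c26: I5 exec-done
c27: I5 writes R2
c28: I6 issues→FPADD
c29: I6 reads
c32: I6 exec-done
c33: I6 writes R5
c34: I7 issues→FPADD
c35: I7 reads
c38: I7 exec-done
c39: I7 writes R1
c40: I8 issues→FPADD
c41: I8 reads
c44: I8 exec-done
c45: I8 writes R4

cycle = 13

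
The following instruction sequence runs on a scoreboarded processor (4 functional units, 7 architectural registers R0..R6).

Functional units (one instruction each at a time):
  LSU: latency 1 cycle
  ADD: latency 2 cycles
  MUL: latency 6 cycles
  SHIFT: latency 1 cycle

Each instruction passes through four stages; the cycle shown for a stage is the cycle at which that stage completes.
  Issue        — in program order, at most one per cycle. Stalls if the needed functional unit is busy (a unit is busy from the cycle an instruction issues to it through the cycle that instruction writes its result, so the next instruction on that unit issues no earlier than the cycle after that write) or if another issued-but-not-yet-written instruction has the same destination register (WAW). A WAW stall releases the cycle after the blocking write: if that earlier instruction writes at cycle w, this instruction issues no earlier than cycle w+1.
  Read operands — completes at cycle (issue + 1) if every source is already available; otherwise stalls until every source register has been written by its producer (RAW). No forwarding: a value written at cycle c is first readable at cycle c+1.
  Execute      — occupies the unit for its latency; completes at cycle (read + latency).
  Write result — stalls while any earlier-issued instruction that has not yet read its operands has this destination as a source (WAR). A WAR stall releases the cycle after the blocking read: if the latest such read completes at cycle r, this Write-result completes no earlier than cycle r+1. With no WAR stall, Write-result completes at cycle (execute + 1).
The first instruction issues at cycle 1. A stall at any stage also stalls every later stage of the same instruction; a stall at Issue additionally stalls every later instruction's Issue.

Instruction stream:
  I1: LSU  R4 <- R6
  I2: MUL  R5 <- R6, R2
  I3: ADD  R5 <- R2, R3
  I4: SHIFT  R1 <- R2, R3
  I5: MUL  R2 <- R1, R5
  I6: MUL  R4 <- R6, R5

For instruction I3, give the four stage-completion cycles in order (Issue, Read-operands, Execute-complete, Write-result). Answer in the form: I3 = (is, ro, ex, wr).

I3 = (11, 12, 14, 15)

I1  is:1  ro:2  ex:3  wr:4
I2  is:2  ro:3  ex:9  wr:10
I3  is:11  ro:12  ex:14  wr:15  — WAW R5: wait I2 write@10
I4  is:12  ro:13  ex:14  wr:15
I5  is:13  ro:16  ex:22  wr:23  — RAW R1: wait I4 write@15, RAW R5: wait I3 write@15
I6  is:24  ro:25  ex:31  wr:32  — struct: MUL busy until I5 writes@23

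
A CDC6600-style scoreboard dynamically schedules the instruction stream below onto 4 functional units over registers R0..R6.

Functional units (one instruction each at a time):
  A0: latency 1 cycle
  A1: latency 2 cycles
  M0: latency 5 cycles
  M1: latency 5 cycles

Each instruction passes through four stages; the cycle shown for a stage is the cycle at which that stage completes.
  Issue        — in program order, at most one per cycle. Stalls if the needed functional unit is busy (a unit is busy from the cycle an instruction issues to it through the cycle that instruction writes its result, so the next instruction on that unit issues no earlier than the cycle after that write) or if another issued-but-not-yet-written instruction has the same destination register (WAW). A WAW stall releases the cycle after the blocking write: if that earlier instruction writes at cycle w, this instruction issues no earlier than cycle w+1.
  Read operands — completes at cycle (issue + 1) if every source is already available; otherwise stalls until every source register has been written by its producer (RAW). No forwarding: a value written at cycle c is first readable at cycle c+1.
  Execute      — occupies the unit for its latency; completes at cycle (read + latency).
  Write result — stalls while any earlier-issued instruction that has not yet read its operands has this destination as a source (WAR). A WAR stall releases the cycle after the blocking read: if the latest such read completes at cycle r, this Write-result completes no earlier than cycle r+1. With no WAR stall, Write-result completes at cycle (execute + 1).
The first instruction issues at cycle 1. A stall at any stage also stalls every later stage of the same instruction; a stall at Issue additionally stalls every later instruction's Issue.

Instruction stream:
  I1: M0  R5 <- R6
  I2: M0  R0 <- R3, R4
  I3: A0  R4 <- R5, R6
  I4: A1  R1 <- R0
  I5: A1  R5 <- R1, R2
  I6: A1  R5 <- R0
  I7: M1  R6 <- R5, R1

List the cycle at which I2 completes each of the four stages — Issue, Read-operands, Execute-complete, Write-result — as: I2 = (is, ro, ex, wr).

c1: issue I1 (M0)
c2: I1 read-ops
c7: I1 finished on M0
c8: I1→R5
c9: issue I2 (M0)
c10: I2 read-ops · issue I3 (A0)
c11: I3 read-ops · issue I4 (A1)
c12: I3 finished on A0
c13: I3→R4
c15: I2 finished on M0
c16: I2→R0
c17: I4 read-ops
c19: I4 finished on A1
c20: I4→R1
c21: issue I5 (A1)
c22: I5 read-ops
c24: I5 finished on A1
c25: I5→R5
c26: issue I6 (A1)
c27: I6 read-ops · issue I7 (M1)
c29: I6 finished on A1
c30: I6→R5
c31: I7 read-ops
c36: I7 finished on M1
c37: I7→R6

I2 = (9, 10, 15, 16)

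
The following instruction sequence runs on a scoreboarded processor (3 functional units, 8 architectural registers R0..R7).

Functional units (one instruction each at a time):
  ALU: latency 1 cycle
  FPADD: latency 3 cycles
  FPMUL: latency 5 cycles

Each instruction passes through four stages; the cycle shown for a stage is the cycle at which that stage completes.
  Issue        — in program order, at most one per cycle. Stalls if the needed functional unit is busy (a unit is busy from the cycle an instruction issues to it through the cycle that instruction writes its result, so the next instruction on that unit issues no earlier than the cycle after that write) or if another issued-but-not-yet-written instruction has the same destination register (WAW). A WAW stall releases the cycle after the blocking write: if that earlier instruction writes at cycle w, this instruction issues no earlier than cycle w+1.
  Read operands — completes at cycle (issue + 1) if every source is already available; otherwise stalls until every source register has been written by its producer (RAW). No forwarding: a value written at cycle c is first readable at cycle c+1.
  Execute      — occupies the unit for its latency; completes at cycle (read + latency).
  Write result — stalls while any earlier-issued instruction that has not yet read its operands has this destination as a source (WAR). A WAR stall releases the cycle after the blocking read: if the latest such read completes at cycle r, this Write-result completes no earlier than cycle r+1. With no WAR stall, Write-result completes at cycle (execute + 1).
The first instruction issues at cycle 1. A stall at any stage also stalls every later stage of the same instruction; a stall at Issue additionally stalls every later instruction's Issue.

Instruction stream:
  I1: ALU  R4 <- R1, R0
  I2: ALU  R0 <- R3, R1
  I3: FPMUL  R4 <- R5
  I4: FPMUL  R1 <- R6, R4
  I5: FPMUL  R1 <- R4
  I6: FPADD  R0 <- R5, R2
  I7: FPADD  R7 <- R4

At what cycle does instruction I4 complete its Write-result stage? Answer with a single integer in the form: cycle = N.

cycle 1: I1 issues→ALU
cycle 2: I1 reads
cycle 3: I1 exec-done
cycle 4: I1 writes R4
cycle 5: I2 issues→ALU
cycle 6: I2 reads · I3 issues→FPMUL
cycle 7: I2 exec-done · I3 reads
cycle 8: I2 writes R0
cycle 12: I3 exec-done
cycle 13: I3 writes R4
cycle 14: I4 issues→FPMUL
cycle 15: I4 reads
cycle 20: I4 exec-done
cycle 21: I4 writes R1
cycle 22: I5 issues→FPMUL
cycle 23: I5 reads · I6 issues→FPADD
cycle 24: I6 reads
cycle 27: I6 exec-done
cycle 28: I5 exec-done · I6 writes R0
cycle 29: I5 writes R1 · I7 issues→FPADD
cycle 30: I7 reads
cycle 33: I7 exec-done
cycle 34: I7 writes R7

cycle = 21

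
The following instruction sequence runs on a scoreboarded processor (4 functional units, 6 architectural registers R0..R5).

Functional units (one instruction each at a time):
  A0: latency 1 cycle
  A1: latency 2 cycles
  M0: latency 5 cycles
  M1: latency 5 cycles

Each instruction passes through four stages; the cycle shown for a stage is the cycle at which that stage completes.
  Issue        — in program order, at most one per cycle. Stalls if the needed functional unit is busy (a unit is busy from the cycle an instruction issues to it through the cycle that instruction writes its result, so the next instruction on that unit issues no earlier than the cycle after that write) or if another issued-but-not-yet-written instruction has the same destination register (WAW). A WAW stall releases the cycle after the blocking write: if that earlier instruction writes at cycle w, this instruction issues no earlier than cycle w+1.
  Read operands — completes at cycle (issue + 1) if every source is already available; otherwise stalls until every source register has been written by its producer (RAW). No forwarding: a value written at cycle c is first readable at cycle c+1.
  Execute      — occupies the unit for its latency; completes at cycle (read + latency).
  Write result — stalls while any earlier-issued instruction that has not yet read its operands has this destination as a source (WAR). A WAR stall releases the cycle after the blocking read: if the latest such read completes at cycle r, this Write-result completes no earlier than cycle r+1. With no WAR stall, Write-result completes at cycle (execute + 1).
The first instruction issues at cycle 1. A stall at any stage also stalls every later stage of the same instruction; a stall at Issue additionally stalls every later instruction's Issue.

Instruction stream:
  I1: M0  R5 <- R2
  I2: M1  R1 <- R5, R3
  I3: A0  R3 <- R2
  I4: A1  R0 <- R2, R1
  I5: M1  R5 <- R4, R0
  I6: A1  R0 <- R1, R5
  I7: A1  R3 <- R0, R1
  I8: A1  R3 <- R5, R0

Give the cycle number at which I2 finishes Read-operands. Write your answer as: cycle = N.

cycle = 9

t=1  I1 issues→M0
t=2  I1 reads · I2 issues→M1
t=3  I3 issues→A0
t=4  I3 reads · I4 issues→A1
t=5  I3 exec-done
t=7  I1 exec-done
t=8  I1 writes R5
t=9  I2 reads
t=10  I3 writes R3
t=14  I2 exec-done
t=15  I2 writes R1
t=16  I4 reads · I5 issues→M1
t=18  I4 exec-done
t=19  I4 writes R0
t=20  I5 reads · I6 issues→A1
t=25  I5 exec-done
t=26  I5 writes R5
t=27  I6 reads
t=29  I6 exec-done
t=30  I6 writes R0
t=31  I7 issues→A1
t=32  I7 reads
t=34  I7 exec-done
t=35  I7 writes R3
t=36  I8 issues→A1
t=37  I8 reads
t=39  I8 exec-done
t=40  I8 writes R3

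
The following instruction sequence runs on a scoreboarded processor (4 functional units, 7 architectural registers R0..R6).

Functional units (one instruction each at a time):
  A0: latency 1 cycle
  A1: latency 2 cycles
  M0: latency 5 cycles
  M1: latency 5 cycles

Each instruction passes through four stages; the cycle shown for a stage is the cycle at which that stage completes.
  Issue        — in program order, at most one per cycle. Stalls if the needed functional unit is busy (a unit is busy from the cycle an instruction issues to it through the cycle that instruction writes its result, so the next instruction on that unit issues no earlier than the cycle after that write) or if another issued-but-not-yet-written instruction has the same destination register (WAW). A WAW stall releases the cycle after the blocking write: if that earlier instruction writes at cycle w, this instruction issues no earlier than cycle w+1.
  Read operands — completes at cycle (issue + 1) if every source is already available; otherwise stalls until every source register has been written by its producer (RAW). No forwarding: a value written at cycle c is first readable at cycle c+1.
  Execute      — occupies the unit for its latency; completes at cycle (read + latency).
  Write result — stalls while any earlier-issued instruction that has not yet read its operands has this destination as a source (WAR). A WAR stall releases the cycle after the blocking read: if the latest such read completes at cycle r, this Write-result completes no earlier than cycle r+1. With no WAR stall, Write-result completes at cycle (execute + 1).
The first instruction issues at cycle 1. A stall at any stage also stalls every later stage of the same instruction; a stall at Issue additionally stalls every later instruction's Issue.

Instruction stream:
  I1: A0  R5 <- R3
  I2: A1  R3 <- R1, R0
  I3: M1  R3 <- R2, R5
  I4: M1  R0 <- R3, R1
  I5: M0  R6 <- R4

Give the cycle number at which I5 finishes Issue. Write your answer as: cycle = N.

cycle = 16

1) issue 1, read 2, done 3, write 4
2) issue 2, read 3, done 5, write 6
3) issue 7, read 8, done 13, write 14  <WAW R3: wait I2 write@6>
4) issue 15, read 16, done 21, write 22  <struct: M1 busy until I3 writes@14>
5) issue 16, read 17, done 22, write 23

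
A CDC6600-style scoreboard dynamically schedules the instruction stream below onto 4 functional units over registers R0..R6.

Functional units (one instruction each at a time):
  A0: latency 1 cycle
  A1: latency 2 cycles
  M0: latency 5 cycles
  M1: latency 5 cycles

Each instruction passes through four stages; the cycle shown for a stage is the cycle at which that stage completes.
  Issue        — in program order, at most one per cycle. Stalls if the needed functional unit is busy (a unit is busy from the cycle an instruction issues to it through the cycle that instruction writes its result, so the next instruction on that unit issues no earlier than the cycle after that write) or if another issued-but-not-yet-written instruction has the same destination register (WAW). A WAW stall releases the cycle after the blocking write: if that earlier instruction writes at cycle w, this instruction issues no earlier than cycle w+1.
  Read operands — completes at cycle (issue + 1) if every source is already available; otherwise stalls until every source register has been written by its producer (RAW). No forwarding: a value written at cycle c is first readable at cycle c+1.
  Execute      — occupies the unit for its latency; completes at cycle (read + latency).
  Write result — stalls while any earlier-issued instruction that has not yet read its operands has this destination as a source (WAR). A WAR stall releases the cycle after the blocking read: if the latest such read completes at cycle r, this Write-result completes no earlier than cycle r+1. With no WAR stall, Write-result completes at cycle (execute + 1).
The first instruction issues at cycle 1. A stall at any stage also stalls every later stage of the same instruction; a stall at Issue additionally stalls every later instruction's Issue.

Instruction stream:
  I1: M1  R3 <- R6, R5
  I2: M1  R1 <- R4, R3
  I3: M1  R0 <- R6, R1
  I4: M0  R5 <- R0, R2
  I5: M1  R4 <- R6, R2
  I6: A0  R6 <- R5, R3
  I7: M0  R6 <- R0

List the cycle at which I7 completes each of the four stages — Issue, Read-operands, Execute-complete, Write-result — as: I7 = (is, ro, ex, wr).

[1] I1→M1
[2] I1 RO
[7] I1 EX
[8] I1 WR R3
[9] I2→M1
[10] I2 RO
[15] I2 EX
[16] I2 WR R1
[17] I3→M1
[18] I3 RO; I4→M0
[23] I3 EX
[24] I3 WR R0
[25] I4 RO; I5→M1
[26] I5 RO; I6→A0
[30] I4 EX
[31] I4 WR R5; I5 EX
[32] I5 WR R4; I6 RO
[33] I6 EX
[34] I6 WR R6
[35] I7→M0
[36] I7 RO
[41] I7 EX
[42] I7 WR R6

I7 = (35, 36, 41, 42)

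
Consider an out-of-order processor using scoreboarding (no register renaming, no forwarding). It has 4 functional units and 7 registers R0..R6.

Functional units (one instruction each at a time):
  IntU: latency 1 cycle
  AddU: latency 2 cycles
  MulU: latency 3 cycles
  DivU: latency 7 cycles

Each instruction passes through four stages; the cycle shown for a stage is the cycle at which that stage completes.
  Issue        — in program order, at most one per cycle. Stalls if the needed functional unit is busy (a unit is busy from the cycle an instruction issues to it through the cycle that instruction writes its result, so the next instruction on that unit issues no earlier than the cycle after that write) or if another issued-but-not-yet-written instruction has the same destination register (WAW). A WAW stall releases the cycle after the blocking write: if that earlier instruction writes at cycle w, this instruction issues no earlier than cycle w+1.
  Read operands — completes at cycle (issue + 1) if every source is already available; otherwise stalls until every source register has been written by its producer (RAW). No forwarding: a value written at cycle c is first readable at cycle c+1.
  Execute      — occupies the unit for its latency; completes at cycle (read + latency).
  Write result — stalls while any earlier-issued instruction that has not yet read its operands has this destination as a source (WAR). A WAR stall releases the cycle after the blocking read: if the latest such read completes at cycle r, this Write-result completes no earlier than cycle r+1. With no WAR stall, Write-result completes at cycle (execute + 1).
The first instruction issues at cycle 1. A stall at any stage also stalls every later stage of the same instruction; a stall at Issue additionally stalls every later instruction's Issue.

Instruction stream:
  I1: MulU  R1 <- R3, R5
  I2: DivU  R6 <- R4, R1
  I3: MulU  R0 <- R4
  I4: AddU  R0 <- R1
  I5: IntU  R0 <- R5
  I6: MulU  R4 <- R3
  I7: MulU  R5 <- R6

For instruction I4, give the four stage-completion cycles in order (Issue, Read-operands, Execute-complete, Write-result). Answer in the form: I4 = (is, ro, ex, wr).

c1: I1→MulU
c2: I1 RO; I2→DivU
c5: I1 EX
c6: I1 WR R1
c7: I2 RO; I3→MulU
c8: I3 RO
c11: I3 EX
c12: I3 WR R0
c13: I4→AddU
c14: I2 EX; I4 RO
c15: I2 WR R6
c16: I4 EX
c17: I4 WR R0
c18: I5→IntU
c19: I5 RO; I6→MulU
c20: I5 EX; I6 RO
c21: I5 WR R0
c23: I6 EX
c24: I6 WR R4
c25: I7→MulU
c26: I7 RO
c29: I7 EX
c30: I7 WR R5

I4 = (13, 14, 16, 17)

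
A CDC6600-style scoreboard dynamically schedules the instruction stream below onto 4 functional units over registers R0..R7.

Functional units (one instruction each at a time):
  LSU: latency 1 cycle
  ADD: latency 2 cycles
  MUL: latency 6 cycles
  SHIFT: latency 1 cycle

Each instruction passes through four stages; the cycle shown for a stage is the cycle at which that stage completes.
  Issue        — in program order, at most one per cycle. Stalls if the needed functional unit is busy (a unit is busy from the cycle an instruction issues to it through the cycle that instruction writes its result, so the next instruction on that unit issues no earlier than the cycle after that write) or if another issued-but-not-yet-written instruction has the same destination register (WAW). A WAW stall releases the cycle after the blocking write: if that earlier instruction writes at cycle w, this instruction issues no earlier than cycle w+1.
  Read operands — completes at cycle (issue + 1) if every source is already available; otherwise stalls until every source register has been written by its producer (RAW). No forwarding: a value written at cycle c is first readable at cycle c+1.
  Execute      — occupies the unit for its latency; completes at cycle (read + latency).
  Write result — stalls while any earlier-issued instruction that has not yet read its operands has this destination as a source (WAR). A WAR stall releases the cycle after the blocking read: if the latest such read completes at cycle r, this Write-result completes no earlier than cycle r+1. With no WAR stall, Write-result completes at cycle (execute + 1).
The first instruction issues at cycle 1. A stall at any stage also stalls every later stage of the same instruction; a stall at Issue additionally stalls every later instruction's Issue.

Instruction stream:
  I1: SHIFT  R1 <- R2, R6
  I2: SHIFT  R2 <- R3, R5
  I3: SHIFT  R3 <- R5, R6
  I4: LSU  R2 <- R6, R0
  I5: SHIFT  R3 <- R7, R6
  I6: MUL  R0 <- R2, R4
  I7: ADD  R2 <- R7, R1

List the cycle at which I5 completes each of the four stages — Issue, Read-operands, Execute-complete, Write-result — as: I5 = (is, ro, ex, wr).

I5 = (13, 14, 15, 16)

[I1] 1/2/3/4
[I2] 5/6/7/8  (struct: SHIFT busy until I1 writes@4)
[I3] 9/10/11/12  (struct: SHIFT busy until I2 writes@8)
[I4] 10/11/12/13
[I5] 13/14/15/16  (struct: SHIFT busy until I3 writes@12)
[I6] 14/15/21/22
[I7] 15/16/18/19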